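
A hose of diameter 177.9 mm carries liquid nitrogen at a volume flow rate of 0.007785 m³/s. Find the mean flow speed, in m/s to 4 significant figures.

Q = 0.007785 m³/s = 0.007785 m³/s.
v = Q/A = 0.007785 / 0.02486 = 0.3132 m/s.

v ≈ 0.3132 m/s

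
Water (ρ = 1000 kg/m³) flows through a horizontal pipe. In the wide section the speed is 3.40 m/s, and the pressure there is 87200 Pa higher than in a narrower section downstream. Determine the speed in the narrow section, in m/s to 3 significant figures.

With h₁ = h₂, rearranging Bernoulli gives v₂ = √(v₁² + 2ΔP/ρ).
v₂ = √(3.40² + 2·87200/1000) = √(11.6 + 174) = 13.6 m/s.

v₂ ≈ 13.6 m/s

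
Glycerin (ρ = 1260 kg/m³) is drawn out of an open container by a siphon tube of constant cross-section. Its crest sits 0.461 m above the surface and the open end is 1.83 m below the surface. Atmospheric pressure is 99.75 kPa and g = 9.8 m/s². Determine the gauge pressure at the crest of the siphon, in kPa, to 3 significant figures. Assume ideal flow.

P_gauge = -28.3 kPa

Bernoulli surface→outlet gives ½v² = g·h_out, so v = √(2·9.8·1.83) = 5.99 m/s.
With constant cross-section the crest speed equals v; applying Bernoulli from the surface up to the crest, P_top = P_atm − ½ρv² − ρg·h_top.
P_top = 99750 − ½·1260·5.99² − 1260·9.8·0.461 = 71500 Pa. So P_gauge = P_top − P_atm = -28300 Pa.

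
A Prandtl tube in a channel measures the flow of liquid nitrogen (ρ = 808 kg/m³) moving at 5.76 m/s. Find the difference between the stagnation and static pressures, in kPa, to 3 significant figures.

13.4 kPa

Bernoulli between the free stream and the stagnation point: ½ρv² = P_stag − P_static.
ΔP = ½·808·5.76² = 13400 Pa.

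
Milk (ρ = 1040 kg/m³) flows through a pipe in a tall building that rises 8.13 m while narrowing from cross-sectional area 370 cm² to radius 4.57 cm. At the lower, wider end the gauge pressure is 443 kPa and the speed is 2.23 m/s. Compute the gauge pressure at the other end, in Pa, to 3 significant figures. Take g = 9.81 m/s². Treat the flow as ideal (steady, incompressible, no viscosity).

P₂ ≈ 280000 Pa

By continuity, v₂ = v₁·A₁/A₂ = 2.23·(370/65.6) = 12.6 m/s.
Energy conservation along the streamline gives P₂ = P₁ − ½ρ(v₂² − v₁²) − ρg(h₂ − h₁).
P₂ = 443000 + ½·1040·(2.23² − 12.6²) − 1040·9.81·(+8.13) = 443000 + (-79600) − (82900) = 280000 Pa.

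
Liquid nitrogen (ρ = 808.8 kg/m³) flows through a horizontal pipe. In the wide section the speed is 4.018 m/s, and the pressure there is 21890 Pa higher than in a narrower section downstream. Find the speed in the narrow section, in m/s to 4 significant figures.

With h₁ = h₂, rearranging Bernoulli gives v₂ = √(v₁² + 2ΔP/ρ).
v₂ = √(4.018² + 2·21890/808.8) = √(16.14 + 54.13) = 8.383 m/s.

v₂ = 8.383 m/s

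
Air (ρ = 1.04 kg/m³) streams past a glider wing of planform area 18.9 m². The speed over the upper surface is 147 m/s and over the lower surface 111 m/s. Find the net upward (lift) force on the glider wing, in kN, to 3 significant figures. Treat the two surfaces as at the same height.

91.3 kN

From P + ½ρv² = const at equal height, P_low − P_up = ½ρ(v_up² − v_low²).
ΔP = ½·1.04·(147² − 111²) = 4830 Pa.
Lift = ΔP · A = 4830 × 18.9 = 91300 N.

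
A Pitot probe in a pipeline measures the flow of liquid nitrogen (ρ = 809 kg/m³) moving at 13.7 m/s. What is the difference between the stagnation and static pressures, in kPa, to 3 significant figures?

ΔP = 75.9 kPa

At the stagnation point the flow is brought to rest, so Bernoulli gives P_stag − P_static = ½ρv².
ΔP = ½·809·13.7² = 75900 Pa.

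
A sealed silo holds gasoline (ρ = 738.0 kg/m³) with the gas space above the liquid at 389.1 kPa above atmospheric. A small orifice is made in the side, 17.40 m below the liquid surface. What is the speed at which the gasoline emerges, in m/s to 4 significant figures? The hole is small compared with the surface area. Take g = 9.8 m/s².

37.36 m/s

Take point 1 at the surface (v₁ ≈ 0) and point 2 at the hole (at atmospheric pressure). Bernoulli: P₁ + ρg h = P_atm + ½ρv₂².
With P₁ − P_atm = 389100 Pa, v₂ = √(2gh + 2ΔP/ρ) = √(2·9.8·17.40 + 2·389100/738.0) = 37.36 m/s.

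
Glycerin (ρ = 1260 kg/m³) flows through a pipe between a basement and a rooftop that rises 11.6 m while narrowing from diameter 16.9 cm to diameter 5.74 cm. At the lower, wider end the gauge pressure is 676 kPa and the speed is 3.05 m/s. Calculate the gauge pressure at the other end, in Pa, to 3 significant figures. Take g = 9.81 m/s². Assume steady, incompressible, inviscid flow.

P₂ ≈ 98100 Pa

By continuity, v₂ = v₁·A₁/A₂ = 3.05·(224/25.9) = 26.4 m/s.
Applying Bernoulli between the two ends and solving for P₂: P₂ = P₁ + ½ρ(v₁² − v₂²) − ρgΔh.
P₂ = 676000 + ½·1260·(3.05² − 26.4²) − 1260·9.81·(+11.6) = 676000 + (-435000) − (143000) = 98100 Pa.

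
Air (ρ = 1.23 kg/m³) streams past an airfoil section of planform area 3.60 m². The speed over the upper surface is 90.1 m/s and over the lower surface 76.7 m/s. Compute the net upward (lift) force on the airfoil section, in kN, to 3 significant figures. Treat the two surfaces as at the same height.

4.95 kN

The faster flow above has the lower pressure; Bernoulli (same height) gives ΔP = ½ρ(v_up² − v_low²).
ΔP = ½·1.23·(90.1² − 76.7²) = 1370 Pa.
Lift = ΔP · A = 1370 × 3.60 = 4950 N.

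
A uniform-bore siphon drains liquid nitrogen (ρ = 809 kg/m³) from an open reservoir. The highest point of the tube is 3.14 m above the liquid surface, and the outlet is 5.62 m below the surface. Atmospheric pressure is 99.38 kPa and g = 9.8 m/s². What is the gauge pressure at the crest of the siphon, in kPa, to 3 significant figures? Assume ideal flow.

P_gauge ≈ -69.5 kPa

From the surface to the outlet (both open to atmosphere, surface at rest): v = √(2g·h_out) = √(2·9.8·5.62) = 10.5 m/s.
Continuity keeps v the same throughout the tube; from surface to crest, P_atm + 0 = P_top + ½ρv² + ρg·h_top.
P_top = 99380 − ½·809·10.5² − 809·9.8·3.14 = 29900 Pa. So P_gauge = P_top − P_atm = -69500 Pa.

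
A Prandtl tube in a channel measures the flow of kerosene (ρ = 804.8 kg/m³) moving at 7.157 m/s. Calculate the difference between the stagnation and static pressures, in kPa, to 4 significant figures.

Bernoulli between the free stream and the stagnation point: ½ρv² = P_stag − P_static.
ΔP = ½·804.8·7.157² = 20610 Pa.

20.61 kPa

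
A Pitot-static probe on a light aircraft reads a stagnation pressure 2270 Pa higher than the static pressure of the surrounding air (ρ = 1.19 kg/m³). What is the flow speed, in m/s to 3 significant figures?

The dynamic pressure equals the rise in static pressure at the stagnation point: ΔP = ½ρv².
v = √(2ΔP/ρ) = √(2·2270/1.19) = 61.8 m/s.

61.8 m/s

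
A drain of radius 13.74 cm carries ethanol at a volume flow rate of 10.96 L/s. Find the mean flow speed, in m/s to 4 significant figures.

Q = 10.96 L/s = 0.01096 m³/s.
v = Q/A = 0.01096 / 0.05931 = 0.1848 m/s.

0.1848 m/s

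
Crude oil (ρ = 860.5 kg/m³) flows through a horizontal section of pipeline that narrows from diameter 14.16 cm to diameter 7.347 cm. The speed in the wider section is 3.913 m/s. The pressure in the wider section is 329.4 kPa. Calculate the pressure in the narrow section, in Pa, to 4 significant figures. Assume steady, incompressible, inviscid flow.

By continuity, v₂ = v₁·A₁/A₂ = 3.913·(157.5/42.39) = 14.54 m/s.
Bernoulli (h₁ = h₂): P₁ − P₂ = ½ρ(v₂² − v₁²).
P₂ = P₁ − ½ρ(v₂² − v₁²) = 329400 − ½·860.5·(14.54² − 3.913²) = 329400 − 84310 = 245100 Pa.

P₂ = 245100 Pa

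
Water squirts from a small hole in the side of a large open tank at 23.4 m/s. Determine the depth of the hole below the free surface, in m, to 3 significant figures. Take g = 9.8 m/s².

h ≈ 27.9 m

Torricelli: v = √(2gh), so h = v²/(2g).
h = 23.4²/(2·9.8) = 548/19.60 = 27.9 m.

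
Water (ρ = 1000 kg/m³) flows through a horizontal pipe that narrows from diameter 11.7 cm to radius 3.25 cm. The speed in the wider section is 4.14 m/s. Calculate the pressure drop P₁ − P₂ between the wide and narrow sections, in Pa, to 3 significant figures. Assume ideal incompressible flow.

The volume flow rate is constant, so v₂ = (A₁/A₂)v₁ = (108/33.2)·4.14 = 13.4 m/s.
With no height change, Bernoulli's equation is P₁ + ½ρv₁² = P₂ + ½ρv₂².
P₁ − P₂ = ½·1000·(13.4² − 4.14²) = ½·1000·163 = 81400 Pa.

ΔP = 81400 Pa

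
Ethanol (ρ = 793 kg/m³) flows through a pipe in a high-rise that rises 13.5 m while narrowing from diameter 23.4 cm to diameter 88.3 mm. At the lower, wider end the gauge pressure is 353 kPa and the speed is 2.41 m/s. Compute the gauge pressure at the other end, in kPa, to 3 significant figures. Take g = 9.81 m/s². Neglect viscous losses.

Mass conservation (A₁v₁ = A₂v₂) gives v₂ = 2.41 × 430/61.2 = 16.9 m/s.
Energy conservation along the streamline gives P₂ = P₁ − ½ρ(v₂² − v₁²) − ρg(h₂ − h₁).
P₂ = 353000 + ½·793·(2.41² − 16.9²) − 793·9.81·(+13.5) = 353000 + (-111000) − (105000) = 137000 Pa.

P₂ ≈ 137 kPa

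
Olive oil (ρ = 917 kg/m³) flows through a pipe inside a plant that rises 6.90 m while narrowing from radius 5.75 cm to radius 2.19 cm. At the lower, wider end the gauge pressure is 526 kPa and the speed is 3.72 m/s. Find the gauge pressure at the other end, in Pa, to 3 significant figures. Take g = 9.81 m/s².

The volume flow rate is constant, so v₂ = (A₁/A₂)v₁ = (104/15.1)·3.72 = 25.6 m/s.
Applying Bernoulli between the two ends and solving for P₂: P₂ = P₁ + ½ρ(v₁² − v₂²) − ρgΔh.
P₂ = 526000 + ½·917·(3.72² − 25.6²) − 917·9.81·(+6.90) = 526000 + (-295000) − (62100) = 169000 Pa.

169000 Pa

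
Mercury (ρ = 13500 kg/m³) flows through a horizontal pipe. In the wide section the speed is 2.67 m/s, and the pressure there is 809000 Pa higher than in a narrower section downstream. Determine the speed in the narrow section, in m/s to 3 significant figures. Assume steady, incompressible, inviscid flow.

v₂ ≈ 11.3 m/s

With h₁ = h₂, rearranging Bernoulli gives v₂ = √(v₁² + 2ΔP/ρ).
v₂ = √(2.67² + 2·809000/13500) = √(7.13 + 120) = 11.3 m/s.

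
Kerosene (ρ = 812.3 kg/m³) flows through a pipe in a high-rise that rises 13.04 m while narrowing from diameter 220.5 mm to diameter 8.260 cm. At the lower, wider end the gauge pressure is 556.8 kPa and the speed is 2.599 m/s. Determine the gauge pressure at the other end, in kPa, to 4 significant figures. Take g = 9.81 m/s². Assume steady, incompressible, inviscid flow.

P₂ ≈ 316.3 kPa

Continuity gives A₁v₁ = A₂v₂, so v₂ = (381.9 cm²)/(53.59 cm²) × 2.599 m/s = 18.52 m/s.
Applying Bernoulli between the two ends and solving for P₂: P₂ = P₁ + ½ρ(v₁² − v₂²) − ρgΔh.
P₂ = 556800 + ½·812.3·(2.599² − 18.52²) − 812.3·9.81·(+13.04) = 556800 + (-136600) − (103900) = 316300 Pa.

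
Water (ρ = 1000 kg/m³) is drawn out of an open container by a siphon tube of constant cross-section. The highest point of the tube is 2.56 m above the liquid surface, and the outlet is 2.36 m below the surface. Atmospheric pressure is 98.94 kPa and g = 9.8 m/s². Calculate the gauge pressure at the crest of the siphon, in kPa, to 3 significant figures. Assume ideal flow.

P_gauge ≈ -48.2 kPa

From the surface to the outlet (both open to atmosphere, surface at rest): v = √(2g·h_out) = √(2·9.8·2.36) = 6.80 m/s.
Continuity keeps v the same throughout the tube; from surface to crest, P_atm + 0 = P_top + ½ρv² + ρg·h_top.
P_top = 98940 − ½·1000·6.80² − 1000·9.8·2.56 = 50700 Pa. So P_gauge = P_top − P_atm = -48200 Pa.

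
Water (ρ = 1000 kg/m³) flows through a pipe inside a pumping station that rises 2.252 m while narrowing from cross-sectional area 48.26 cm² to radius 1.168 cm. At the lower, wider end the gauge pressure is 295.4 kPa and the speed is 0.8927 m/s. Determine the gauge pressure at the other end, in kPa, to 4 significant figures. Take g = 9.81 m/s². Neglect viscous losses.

By continuity, v₂ = v₁·A₁/A₂ = 0.8927·(48.26/4.286) = 10.05 m/s.
Applying Bernoulli between the two ends and solving for P₂: P₂ = P₁ + ½ρ(v₁² − v₂²) − ρgΔh.
P₂ = 295400 + ½·1000·(0.8927² − 10.05²) − 1000·9.81·(+2.252) = 295400 + (-50120) − (22090) = 223200 Pa.

223.2 kPa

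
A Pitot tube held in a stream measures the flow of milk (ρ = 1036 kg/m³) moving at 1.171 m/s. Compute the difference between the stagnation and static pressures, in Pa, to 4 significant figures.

ΔP = 710.3 Pa

Bernoulli between the free stream and the stagnation point: ½ρv² = P_stag − P_static.
ΔP = ½·1036·1.171² = 710.3 Pa.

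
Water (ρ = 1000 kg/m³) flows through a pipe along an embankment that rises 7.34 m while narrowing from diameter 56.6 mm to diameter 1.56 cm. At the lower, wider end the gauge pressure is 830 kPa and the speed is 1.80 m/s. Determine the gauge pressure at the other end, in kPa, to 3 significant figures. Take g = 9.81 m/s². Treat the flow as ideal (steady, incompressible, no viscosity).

The volume flow rate is constant, so v₂ = (A₁/A₂)v₁ = (25.2/1.91)·1.80 = 23.7 m/s.
Energy conservation along the streamline gives P₂ = P₁ − ½ρ(v₂² − v₁²) − ρg(h₂ − h₁).
P₂ = 830000 + ½·1000·(1.80² − 23.7²) − 1000·9.81·(+7.34) = 830000 + (-279000) − (72000) = 479000 Pa.

P₂ ≈ 479 kPa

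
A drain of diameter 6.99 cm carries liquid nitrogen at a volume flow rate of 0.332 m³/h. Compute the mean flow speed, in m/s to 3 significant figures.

v = 0.0240 m/s

Q = 0.332 m³/h = 0.0000922 m³/s.
v = Q/A = 0.0000922 / 0.00384 = 0.0240 m/s.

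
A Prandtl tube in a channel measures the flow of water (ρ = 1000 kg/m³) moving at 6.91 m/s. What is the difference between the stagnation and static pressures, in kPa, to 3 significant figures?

The dynamic pressure equals the rise in static pressure at the stagnation point: ΔP = ½ρv².
ΔP = ½·1000·6.91² = 23900 Pa.

23.9 kPa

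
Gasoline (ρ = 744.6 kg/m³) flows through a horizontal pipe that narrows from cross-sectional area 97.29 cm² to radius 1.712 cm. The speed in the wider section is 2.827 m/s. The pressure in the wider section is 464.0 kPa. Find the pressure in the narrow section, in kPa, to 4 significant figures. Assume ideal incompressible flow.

Continuity gives A₁v₁ = A₂v₂, so v₂ = (97.29 cm²)/(9.208 cm²) × 2.827 m/s = 29.87 m/s.
The pipe is horizontal, so Bernoulli reduces to P₁ + ½ρv₁² = P₂ + ½ρv₂².
P₂ = P₁ − ½ρ(v₂² − v₁²) = 464000 − ½·744.6·(29.87² − 2.827²) = 464000 − 329200 = 134800 Pa.

P₂ ≈ 134.8 kPa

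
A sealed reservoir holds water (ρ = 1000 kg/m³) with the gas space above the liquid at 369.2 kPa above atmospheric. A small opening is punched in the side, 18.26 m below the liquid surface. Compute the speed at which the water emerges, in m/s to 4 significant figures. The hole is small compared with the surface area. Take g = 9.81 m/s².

Take point 1 at the surface (v₁ ≈ 0) and point 2 at the hole (at atmospheric pressure). Bernoulli: P₁ + ρg h = P_atm + ½ρv₂².
With P₁ − P_atm = 369200 Pa, v₂ = √(2gh + 2ΔP/ρ) = √(2·9.81·18.26 + 2·369200/1000) = 33.12 m/s.

v = 33.12 m/s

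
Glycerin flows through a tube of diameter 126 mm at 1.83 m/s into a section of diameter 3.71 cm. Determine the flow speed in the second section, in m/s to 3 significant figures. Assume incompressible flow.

Continuity gives A₁v₁ = A₂v₂, so v₂ = (125 cm²)/(10.8 cm²) × 1.83 m/s = 21.1 m/s.

v₂ = 21.1 m/s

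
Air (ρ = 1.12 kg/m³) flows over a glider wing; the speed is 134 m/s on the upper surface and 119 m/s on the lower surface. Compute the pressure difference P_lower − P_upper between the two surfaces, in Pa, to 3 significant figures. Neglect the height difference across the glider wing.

ΔP ≈ 2130 Pa

With negligible Δh, P + ½ρv² is constant, so P_low − P_up = ½ρ(v_up² − v_low²).
ΔP = ½·1.12·(134² − 119²) = 2130 Pa.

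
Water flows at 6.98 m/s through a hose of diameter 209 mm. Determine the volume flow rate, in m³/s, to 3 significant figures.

Q = 0.239 m³/s

Q = A·v = 0.0343 m² × 6.98 m/s = 0.239 m³/s.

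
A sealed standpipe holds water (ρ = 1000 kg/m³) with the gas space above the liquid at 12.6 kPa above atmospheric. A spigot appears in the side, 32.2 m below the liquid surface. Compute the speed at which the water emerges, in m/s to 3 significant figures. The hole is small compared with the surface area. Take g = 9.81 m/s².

v ≈ 25.6 m/s

Take point 1 at the surface (v₁ ≈ 0) and point 2 at the hole (at atmospheric pressure). Bernoulli: P₁ + ρg h = P_atm + ½ρv₂².
With P₁ − P_atm = 12600 Pa, v₂ = √(2gh + 2ΔP/ρ) = √(2·9.81·32.2 + 2·12600/1000) = 25.6 m/s.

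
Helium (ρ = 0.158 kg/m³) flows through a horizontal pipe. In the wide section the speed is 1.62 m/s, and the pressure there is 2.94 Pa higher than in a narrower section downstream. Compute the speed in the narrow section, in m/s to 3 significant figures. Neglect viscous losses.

With h₁ = h₂, rearranging Bernoulli gives v₂ = √(v₁² + 2ΔP/ρ).
v₂ = √(1.62² + 2·2.94/0.158) = √(2.62 + 37.2) = 6.31 m/s.

v₂ ≈ 6.31 m/s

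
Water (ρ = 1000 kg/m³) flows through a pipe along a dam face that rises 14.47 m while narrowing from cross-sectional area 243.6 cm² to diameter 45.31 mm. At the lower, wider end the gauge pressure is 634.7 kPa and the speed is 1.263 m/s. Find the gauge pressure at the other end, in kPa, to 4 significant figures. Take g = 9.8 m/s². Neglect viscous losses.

Continuity gives A₁v₁ = A₂v₂, so v₂ = (243.6 cm²)/(16.12 cm²) × 1.263 m/s = 19.08 m/s.
Bernoulli: P₁ + ½ρv₁² + ρg h₁ = P₂ + ½ρv₂² + ρg h₂, so P₂ = P₁ + ½ρ(v₁² − v₂²) − ρg(h₂ − h₁).
P₂ = 634700 + ½·1000·(1.263² − 19.08²) − 1000·9.8·(+14.47) = 634700 + (-181200) − (141800) = 311600 Pa.

311.6 kPa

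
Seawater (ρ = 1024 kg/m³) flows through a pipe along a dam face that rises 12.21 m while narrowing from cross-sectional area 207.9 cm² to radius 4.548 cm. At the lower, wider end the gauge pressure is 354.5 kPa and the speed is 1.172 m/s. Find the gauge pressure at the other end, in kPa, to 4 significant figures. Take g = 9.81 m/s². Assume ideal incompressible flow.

P₂ = 225.3 kPa

Continuity gives A₁v₁ = A₂v₂, so v₂ = (207.9 cm²)/(64.98 cm²) × 1.172 m/s = 3.750 m/s.
Energy conservation along the streamline gives P₂ = P₁ − ½ρ(v₂² − v₁²) − ρg(h₂ − h₁).
P₂ = 354500 + ½·1024·(1.172² − 3.750²) − 1024·9.81·(+12.21) = 354500 + (-6495) − (122700) = 225300 Pa.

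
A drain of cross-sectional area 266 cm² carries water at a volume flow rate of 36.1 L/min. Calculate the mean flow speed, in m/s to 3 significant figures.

Q = 36.1 L/min = 0.000602 m³/s.
v = Q/A = 0.000602 / 0.0266 = 0.0226 m/s.

0.0226 m/s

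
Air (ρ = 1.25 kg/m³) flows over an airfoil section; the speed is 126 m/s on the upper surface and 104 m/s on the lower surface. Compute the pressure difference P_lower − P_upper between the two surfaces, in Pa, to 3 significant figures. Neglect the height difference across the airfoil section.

The pressure is lower where the speed is higher: ΔP = ½ρ(v_up² − v_low²).
ΔP = ½·1.25·(126² − 104²) = 3160 Pa.

ΔP ≈ 3160 Pa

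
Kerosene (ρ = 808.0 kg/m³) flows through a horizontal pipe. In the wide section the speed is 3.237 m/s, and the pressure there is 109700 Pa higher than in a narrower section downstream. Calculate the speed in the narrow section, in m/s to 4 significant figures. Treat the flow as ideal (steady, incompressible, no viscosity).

With h₁ = h₂, rearranging Bernoulli gives v₂ = √(v₁² + 2ΔP/ρ).
v₂ = √(3.237² + 2·109700/808.0) = √(10.48 + 271.5) = 16.79 m/s.

v₂ ≈ 16.79 m/s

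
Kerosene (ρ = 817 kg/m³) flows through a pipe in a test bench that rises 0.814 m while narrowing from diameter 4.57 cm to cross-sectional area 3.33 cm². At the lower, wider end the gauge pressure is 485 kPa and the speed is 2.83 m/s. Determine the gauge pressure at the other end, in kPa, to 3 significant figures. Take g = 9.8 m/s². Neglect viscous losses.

Mass conservation (A₁v₁ = A₂v₂) gives v₂ = 2.83 × 16.4/3.33 = 13.9 m/s.
Bernoulli: P₁ + ½ρv₁² + ρg h₁ = P₂ + ½ρv₂² + ρg h₂, so P₂ = P₁ + ½ρ(v₁² − v₂²) − ρg(h₂ − h₁).
P₂ = 485000 + ½·817·(2.83² − 13.9²) − 817·9.8·(+0.814) = 485000 + (-76100) − (6520) = 402000 Pa.

P₂ = 402 kPa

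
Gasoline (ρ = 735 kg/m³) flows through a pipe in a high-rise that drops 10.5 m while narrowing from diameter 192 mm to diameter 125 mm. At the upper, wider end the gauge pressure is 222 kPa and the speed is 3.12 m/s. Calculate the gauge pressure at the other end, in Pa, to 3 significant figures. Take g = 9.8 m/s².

P₂ = 281000 Pa

Continuity gives A₁v₁ = A₂v₂, so v₂ = (290 cm²)/(123 cm²) × 3.12 m/s = 7.36 m/s.
Energy conservation along the streamline gives P₂ = P₁ − ½ρ(v₂² − v₁²) − ρg(h₂ − h₁).
P₂ = 222000 + ½·735·(3.12² − 7.36²) − 735·9.8·(−10.5) = 222000 + (-16300) − (-75600) = 281000 Pa.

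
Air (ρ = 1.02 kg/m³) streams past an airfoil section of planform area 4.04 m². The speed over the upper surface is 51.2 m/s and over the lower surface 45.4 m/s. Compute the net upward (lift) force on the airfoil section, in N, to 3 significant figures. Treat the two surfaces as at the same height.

The faster flow above has the lower pressure; Bernoulli (same height) gives ΔP = ½ρ(v_up² − v_low²).
ΔP = ½·1.02·(51.2² − 45.4²) = 286 Pa.
Lift = ΔP · A = 286 × 4.04 = 1150 N.

F ≈ 1150 N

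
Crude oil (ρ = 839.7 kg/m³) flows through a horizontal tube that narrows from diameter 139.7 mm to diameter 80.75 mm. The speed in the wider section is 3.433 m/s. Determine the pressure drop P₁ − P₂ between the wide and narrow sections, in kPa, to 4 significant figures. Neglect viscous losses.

39.38 kPa

Continuity gives A₁v₁ = A₂v₂, so v₂ = (153.3 cm²)/(51.21 cm²) × 3.433 m/s = 10.27 m/s.
Along the horizontal streamline, P + ½ρv² is constant.
P₁ − P₂ = ½·839.7·(10.27² − 3.433²) = ½·839.7·93.79 = 39380 Pa.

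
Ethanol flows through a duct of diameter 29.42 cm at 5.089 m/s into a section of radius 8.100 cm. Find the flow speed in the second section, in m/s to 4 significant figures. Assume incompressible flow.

Continuity gives A₁v₁ = A₂v₂, so v₂ = (679.8 cm²)/(206.1 cm²) × 5.089 m/s = 16.78 m/s.

v₂ = 16.78 m/s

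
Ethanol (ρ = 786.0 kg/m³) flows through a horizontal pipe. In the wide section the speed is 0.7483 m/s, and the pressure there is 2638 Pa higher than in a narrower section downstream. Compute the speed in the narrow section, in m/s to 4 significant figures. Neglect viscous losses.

Along the level pipe P + ½ρv² is conserved, hence v₂² = v₁² + 2(P₁ − P₂)/ρ.
v₂ = √(0.7483² + 2·2638/786.0) = √(0.5600 + 6.712) = 2.697 m/s.

v₂ ≈ 2.697 m/s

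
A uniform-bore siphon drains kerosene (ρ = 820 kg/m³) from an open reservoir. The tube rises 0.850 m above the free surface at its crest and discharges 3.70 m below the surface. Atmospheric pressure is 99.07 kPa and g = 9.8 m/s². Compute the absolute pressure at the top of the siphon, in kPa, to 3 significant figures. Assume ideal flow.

The outlet speed comes from Torricelli: v = √(2g·3.70) = 8.52 m/s.
With constant cross-section the crest speed equals v; applying Bernoulli from the surface up to the crest, P_top = P_atm − ½ρv² − ρg·h_top.
P_top = 99070 − ½·820·8.52² − 820·9.8·0.850 = 62500 Pa.

P_top = 62.5 kPa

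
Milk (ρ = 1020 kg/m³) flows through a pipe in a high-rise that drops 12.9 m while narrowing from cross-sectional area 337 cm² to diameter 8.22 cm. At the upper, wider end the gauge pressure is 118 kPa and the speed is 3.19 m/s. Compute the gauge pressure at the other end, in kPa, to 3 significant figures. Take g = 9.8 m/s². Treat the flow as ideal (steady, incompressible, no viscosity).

Continuity gives A₁v₁ = A₂v₂, so v₂ = (337 cm²)/(53.1 cm²) × 3.19 m/s = 20.3 m/s.
Applying Bernoulli between the two ends and solving for P₂: P₂ = P₁ + ½ρ(v₁² − v₂²) − ρgΔh.
P₂ = 118000 + ½·1020·(3.19² − 20.3²) − 1020·9.8·(−12.9) = 118000 + (-204000) − (-129000) = 42900 Pa.

P₂ ≈ 42.9 kPa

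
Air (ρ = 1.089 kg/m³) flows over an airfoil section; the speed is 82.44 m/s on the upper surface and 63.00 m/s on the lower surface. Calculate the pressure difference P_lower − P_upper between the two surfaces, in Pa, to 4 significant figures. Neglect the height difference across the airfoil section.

The pressure is lower where the speed is higher: ΔP = ½ρ(v_up² − v_low²).
ΔP = ½·1.089·(82.44² − 63.00²) = 1539 Pa.

ΔP ≈ 1539 Pa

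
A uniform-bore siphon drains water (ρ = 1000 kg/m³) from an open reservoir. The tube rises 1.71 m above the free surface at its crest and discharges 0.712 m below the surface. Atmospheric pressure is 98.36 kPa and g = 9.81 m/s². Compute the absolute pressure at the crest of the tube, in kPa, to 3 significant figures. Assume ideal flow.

From the surface to the outlet (both open to atmosphere, surface at rest): v = √(2g·h_out) = √(2·9.81·0.712) = 3.74 m/s.
The bore is uniform, so the speed at the crest is the same v. Bernoulli surface→crest: P_atm = P_top + ½ρv² + ρg·h_top.
P_top = 98360 − ½·1000·3.74² − 1000·9.81·1.71 = 74600 Pa.

P_top = 74.6 kPa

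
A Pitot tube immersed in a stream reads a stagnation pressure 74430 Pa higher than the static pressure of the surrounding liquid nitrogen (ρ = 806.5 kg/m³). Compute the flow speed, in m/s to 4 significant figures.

v ≈ 13.59 m/s

At the stagnation point the flow is brought to rest, so Bernoulli gives P_stag − P_static = ½ρv².
v = √(2ΔP/ρ) = √(2·74430/806.5) = 13.59 m/s.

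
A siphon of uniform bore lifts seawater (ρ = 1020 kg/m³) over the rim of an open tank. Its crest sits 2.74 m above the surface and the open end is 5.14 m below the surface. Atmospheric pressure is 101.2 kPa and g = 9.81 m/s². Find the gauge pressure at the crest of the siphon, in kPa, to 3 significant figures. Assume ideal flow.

The outlet speed comes from Torricelli: v = √(2g·5.14) = 10.0 m/s.
The bore is uniform, so the speed at the crest is the same v. Bernoulli surface→crest: P_atm = P_top + ½ρv² + ρg·h_top.
P_top = 101200 − ½·1020·10.0² − 1020·9.81·2.74 = 22400 Pa. So P_gauge = P_top − P_atm = -78800 Pa.

P_gauge = -78.8 kPa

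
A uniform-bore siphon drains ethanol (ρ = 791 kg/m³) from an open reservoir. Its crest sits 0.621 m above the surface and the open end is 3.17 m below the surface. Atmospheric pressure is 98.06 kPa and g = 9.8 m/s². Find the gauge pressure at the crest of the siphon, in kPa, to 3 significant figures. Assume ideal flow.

-29.4 kPa

The outlet speed comes from Torricelli: v = √(2g·3.17) = 7.88 m/s.
Continuity keeps v the same throughout the tube; from surface to crest, P_atm + 0 = P_top + ½ρv² + ρg·h_top.
P_top = 98060 − ½·791·7.88² − 791·9.8·0.621 = 68700 Pa. So P_gauge = P_top − P_atm = -29400 Pa.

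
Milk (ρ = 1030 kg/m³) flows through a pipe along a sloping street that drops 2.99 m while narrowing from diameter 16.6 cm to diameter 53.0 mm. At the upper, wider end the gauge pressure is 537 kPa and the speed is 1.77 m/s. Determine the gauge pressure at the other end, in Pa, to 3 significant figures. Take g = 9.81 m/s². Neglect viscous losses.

P₂ ≈ 414000 Pa

Mass conservation (A₁v₁ = A₂v₂) gives v₂ = 1.77 × 216/22.1 = 17.4 m/s.
Energy conservation along the streamline gives P₂ = P₁ − ½ρ(v₂² − v₁²) − ρg(h₂ − h₁).
P₂ = 537000 + ½·1030·(1.77² − 17.4²) − 1030·9.81·(−2.99) = 537000 + (-154000) − (-30200) = 414000 Pa.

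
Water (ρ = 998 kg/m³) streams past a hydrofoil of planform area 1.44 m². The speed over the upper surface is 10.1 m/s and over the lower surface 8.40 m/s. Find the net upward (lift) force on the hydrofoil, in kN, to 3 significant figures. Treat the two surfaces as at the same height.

From P + ½ρv² = const at equal height, P_low − P_up = ½ρ(v_up² − v_low²).
ΔP = ½·998·(10.1² − 8.40²) = 15700 Pa.
Lift = ΔP · A = 15700 × 1.44 = 22600 N.

22.6 kN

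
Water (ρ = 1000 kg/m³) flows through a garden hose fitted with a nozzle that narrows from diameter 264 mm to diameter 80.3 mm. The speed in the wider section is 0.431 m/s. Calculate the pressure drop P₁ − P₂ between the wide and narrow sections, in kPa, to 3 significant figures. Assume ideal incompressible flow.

ΔP ≈ 10.8 kPa

Mass conservation (A₁v₁ = A₂v₂) gives v₂ = 0.431 × 547/50.6 = 4.66 m/s.
With no height change, Bernoulli's equation is P₁ + ½ρv₁² = P₂ + ½ρv₂².
P₁ − P₂ = ½·1000·(4.66² − 0.431²) = ½·1000·21.5 = 10800 Pa.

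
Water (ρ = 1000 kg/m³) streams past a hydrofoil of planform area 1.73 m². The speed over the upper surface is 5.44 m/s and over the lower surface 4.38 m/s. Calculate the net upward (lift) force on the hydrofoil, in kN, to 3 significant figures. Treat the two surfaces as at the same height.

From P + ½ρv² = const at equal height, P_low − P_up = ½ρ(v_up² − v_low²).
ΔP = ½·1000·(5.44² − 4.38²) = 5200 Pa.
Lift = ΔP · A = 5200 × 1.73 = 9000 N.

F = 9.00 kN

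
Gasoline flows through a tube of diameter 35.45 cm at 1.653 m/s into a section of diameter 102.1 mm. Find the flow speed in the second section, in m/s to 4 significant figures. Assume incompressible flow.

v₂ = 19.93 m/s

Continuity gives A₁v₁ = A₂v₂, so v₂ = (987.0 cm²)/(81.87 cm²) × 1.653 m/s = 19.93 m/s.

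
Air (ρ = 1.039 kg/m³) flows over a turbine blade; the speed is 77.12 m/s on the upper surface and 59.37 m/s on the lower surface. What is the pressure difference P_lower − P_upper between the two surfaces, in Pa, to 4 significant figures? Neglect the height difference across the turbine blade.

ΔP = 1259 Pa

With negligible Δh, P + ½ρv² is constant, so P_low − P_up = ½ρ(v_up² − v_low²).
ΔP = ½·1.039·(77.12² − 59.37²) = 1259 Pa.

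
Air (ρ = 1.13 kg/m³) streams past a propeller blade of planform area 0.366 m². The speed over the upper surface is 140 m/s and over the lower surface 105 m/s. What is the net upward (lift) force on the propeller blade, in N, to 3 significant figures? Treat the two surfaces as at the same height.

F ≈ 1770 N

From P + ½ρv² = const at equal height, P_low − P_up = ½ρ(v_up² − v_low²).
ΔP = ½·1.13·(140² − 105²) = 4840 Pa.
Lift = ΔP · A = 4840 × 0.366 = 1770 N.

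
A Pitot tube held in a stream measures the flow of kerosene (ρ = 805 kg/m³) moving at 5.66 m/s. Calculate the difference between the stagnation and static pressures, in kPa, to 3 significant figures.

The dynamic pressure equals the rise in static pressure at the stagnation point: ΔP = ½ρv².
ΔP = ½·805·5.66² = 12900 Pa.

ΔP ≈ 12.9 kPa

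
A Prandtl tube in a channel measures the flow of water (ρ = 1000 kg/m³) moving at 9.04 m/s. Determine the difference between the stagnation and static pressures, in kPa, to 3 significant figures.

40.9 kPa

At the stagnation point the flow is brought to rest, so Bernoulli gives P_stag − P_static = ½ρv².
ΔP = ½·1000·9.04² = 40900 Pa.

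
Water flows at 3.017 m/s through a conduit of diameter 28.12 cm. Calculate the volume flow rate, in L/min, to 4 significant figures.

Q = 11240 L/min

Q = A·v = 0.06210 m² × 3.017 m/s = 0.1874 m³/s.
Converting: 0.1874 m³/s × 60000 = 11240 L/min.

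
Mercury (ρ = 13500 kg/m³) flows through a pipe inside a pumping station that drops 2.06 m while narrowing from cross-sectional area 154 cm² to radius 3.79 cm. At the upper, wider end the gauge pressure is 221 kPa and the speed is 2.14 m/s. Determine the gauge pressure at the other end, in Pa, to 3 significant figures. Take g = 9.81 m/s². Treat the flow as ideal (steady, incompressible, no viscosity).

Mass conservation (A₁v₁ = A₂v₂) gives v₂ = 2.14 × 154/45.1 = 7.30 m/s.
Bernoulli: P₁ + ½ρv₁² + ρg h₁ = P₂ + ½ρv₂² + ρg h₂, so P₂ = P₁ + ½ρ(v₁² − v₂²) − ρg(h₂ − h₁).
P₂ = 221000 + ½·13500·(2.14² − 7.30²) − 13500·9.81·(−2.06) = 221000 + (-329000) − (-273000) = 165000 Pa.

P₂ = 165000 Pa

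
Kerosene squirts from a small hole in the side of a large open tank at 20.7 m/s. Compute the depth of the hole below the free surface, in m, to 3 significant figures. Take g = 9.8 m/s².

h ≈ 21.9 m

For a small hole in a large open tank, ½v² = gh, giving h = v²/(2g).
h = 20.7²/(2·9.8) = 428/19.60 = 21.9 m.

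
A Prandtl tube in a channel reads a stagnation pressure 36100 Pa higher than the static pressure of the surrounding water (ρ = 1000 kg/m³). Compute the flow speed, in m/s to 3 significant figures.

The dynamic pressure equals the rise in static pressure at the stagnation point: ΔP = ½ρv².
v = √(2ΔP/ρ) = √(2·36100/1000) = 8.50 m/s.

v = 8.50 m/s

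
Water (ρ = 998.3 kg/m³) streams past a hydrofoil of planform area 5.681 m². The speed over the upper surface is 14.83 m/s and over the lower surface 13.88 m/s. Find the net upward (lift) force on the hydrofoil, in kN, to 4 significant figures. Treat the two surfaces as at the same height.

From P + ½ρv² = const at equal height, P_low − P_up = ½ρ(v_up² − v_low²).
ΔP = ½·998.3·(14.83² − 13.88²) = 13610 Pa.
Lift = ΔP · A = 13610 × 5.681 = 77340 N.

F ≈ 77.34 kN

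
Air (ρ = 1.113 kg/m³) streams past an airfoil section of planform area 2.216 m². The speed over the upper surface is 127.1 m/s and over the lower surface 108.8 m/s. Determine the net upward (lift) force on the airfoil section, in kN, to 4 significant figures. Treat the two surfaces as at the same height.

The faster flow above has the lower pressure; Bernoulli (same height) gives ΔP = ½ρ(v_up² − v_low²).
ΔP = ½·1.113·(127.1² − 108.8²) = 2402 Pa.
Lift = ΔP · A = 2402 × 2.216 = 5324 N.

F ≈ 5.324 kN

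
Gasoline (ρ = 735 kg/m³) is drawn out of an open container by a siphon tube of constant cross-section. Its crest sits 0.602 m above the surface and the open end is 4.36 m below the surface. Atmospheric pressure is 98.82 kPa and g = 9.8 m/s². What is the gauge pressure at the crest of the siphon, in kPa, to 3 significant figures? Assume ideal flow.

The outlet speed comes from Torricelli: v = √(2g·4.36) = 9.24 m/s.
The bore is uniform, so the speed at the crest is the same v. Bernoulli surface→crest: P_atm = P_top + ½ρv² + ρg·h_top.
P_top = 98820 − ½·735·9.24² − 735·9.8·0.602 = 63100 Pa. So P_gauge = P_top − P_atm = -35700 Pa.

P_gauge ≈ -35.7 kPa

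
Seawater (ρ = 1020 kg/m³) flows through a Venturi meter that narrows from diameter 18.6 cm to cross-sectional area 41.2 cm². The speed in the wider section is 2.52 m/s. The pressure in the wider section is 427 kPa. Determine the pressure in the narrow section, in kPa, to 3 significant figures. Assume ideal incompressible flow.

By continuity, v₂ = v₁·A₁/A₂ = 2.52·(272/41.2) = 16.6 m/s.
The pipe is horizontal, so Bernoulli reduces to P₁ + ½ρv₁² = P₂ + ½ρv₂².
P₂ = P₁ − ½ρ(v₂² − v₁²) = 427000 − ½·1020·(16.6² − 2.52²) = 427000 − 138000 = 289000 Pa.

P₂ = 289 kPa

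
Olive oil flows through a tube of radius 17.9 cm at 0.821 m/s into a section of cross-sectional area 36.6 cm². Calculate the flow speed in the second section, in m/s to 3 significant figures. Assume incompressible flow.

22.6 m/s

Mass conservation (A₁v₁ = A₂v₂) gives v₂ = 0.821 × 1010/36.6 = 22.6 m/s.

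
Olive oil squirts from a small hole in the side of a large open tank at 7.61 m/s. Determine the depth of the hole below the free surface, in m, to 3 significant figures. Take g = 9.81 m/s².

For a small hole in a large open tank, ½v² = gh, giving h = v²/(2g).
h = 7.61²/(2·9.81) = 57.9/19.62 = 2.95 m.

h ≈ 2.95 m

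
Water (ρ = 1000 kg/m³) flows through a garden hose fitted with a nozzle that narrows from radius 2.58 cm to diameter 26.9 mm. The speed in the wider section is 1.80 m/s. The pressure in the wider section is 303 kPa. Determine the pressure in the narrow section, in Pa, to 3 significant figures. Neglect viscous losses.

283000 Pa

Continuity gives A₁v₁ = A₂v₂, so v₂ = (20.9 cm²)/(5.68 cm²) × 1.80 m/s = 6.62 m/s.
With no height change, Bernoulli's equation is P₁ + ½ρv₁² = P₂ + ½ρv₂².
P₂ = P₁ − ½ρ(v₂² − v₁²) = 303000 − ½·1000·(6.62² − 1.80²) = 303000 − 20300 = 283000 Pa.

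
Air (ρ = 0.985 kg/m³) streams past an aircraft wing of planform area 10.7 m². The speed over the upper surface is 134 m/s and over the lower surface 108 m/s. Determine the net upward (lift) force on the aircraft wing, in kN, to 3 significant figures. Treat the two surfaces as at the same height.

From P + ½ρv² = const at equal height, P_low − P_up = ½ρ(v_up² − v_low²).
ΔP = ½·0.985·(134² − 108²) = 3100 Pa.
Lift = ΔP · A = 3100 × 10.7 = 33200 N.

F ≈ 33.2 kN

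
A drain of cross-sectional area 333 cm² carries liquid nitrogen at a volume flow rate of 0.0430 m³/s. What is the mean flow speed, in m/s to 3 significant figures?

Q = 0.0430 m³/s = 0.0430 m³/s.
v = Q/A = 0.0430 / 0.0333 = 1.29 m/s.

v ≈ 1.29 m/s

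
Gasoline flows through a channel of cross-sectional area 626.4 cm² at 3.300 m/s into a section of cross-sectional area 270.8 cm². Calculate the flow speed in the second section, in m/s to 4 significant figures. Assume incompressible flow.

Continuity gives A₁v₁ = A₂v₂, so v₂ = (626.4 cm²)/(270.8 cm²) × 3.300 m/s = 7.633 m/s.

v₂ ≈ 7.633 m/s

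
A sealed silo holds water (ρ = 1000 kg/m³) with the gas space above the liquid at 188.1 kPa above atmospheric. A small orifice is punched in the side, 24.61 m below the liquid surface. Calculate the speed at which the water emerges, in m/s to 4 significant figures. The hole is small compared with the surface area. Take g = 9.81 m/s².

v ≈ 29.31 m/s

Take point 1 at the surface (v₁ ≈ 0) and point 2 at the hole (at atmospheric pressure). Bernoulli: P₁ + ρg h = P_atm + ½ρv₂².
With P₁ − P_atm = 188100 Pa, v₂ = √(2gh + 2ΔP/ρ) = √(2·9.81·24.61 + 2·188100/1000) = 29.31 m/s.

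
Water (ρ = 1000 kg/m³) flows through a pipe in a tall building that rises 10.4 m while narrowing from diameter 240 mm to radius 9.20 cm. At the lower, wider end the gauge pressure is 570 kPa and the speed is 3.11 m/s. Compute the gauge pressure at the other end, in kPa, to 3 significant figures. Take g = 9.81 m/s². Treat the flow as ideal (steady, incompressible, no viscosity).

P₂ ≈ 459 kPa

The volume flow rate is constant, so v₂ = (A₁/A₂)v₁ = (452/266)·3.11 = 5.29 m/s.
Bernoulli: P₁ + ½ρv₁² + ρg h₁ = P₂ + ½ρv₂² + ρg h₂, so P₂ = P₁ + ½ρ(v₁² − v₂²) − ρg(h₂ − h₁).
P₂ = 570000 + ½·1000·(3.11² − 5.29²) − 1000·9.81·(+10.4) = 570000 + (-9160) − (102000) = 459000 Pa.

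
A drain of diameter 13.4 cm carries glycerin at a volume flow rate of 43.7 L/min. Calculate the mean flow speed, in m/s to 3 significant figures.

Q = 43.7 L/min = 0.000728 m³/s.
v = Q/A = 0.000728 / 0.0141 = 0.0516 m/s.

v = 0.0516 m/s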